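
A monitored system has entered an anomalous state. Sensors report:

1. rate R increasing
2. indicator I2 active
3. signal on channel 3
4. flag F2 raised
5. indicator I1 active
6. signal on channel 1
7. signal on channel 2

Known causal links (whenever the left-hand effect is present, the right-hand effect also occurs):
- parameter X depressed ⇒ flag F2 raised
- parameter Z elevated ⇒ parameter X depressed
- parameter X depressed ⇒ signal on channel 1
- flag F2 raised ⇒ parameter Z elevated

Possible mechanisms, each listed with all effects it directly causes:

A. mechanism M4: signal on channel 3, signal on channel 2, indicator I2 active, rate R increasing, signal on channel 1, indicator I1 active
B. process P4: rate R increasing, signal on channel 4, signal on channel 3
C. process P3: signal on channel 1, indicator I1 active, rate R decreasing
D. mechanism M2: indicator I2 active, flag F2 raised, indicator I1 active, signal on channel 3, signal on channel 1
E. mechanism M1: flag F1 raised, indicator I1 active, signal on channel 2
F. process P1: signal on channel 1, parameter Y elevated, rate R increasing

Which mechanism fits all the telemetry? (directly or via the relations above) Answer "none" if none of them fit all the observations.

none

For each candidate, compare predicted effects to what was observed:
(A) mechanism M4 — does not account for flag F2 raised
(B) process P4 — does not account for indicator I2 active, flag F2 raised, indicator I1 active, signal on channel 1, signal on channel 2
(C) process P3 — rate R increasing ✗; indicator I2 active ✗; signal on channel 3 ✗; flag F2 raised ✗; indicator I1 active ✓; signal on channel 1 ✓; signal on channel 2 ✗
(D) mechanism M2 — rate R increasing ✗; indicator I2 active ✓; signal on channel 3 ✓; flag F2 raised ✓; indicator I1 active ✓; signal on channel 1 ✓; signal on channel 2 ✗
(E) mechanism M1 — does not account for rate R increasing, indicator I2 active, signal on channel 3, flag F2 raised, signal on channel 1
(F) process P1 — rate R increasing ✓; indicator I2 active ✗; signal on channel 3 ✗; flag F2 raised ✗; indicator I1 active ✗; signal on channel 1 ✓; signal on channel 2 ✗
Every candidate fails on at least one observation.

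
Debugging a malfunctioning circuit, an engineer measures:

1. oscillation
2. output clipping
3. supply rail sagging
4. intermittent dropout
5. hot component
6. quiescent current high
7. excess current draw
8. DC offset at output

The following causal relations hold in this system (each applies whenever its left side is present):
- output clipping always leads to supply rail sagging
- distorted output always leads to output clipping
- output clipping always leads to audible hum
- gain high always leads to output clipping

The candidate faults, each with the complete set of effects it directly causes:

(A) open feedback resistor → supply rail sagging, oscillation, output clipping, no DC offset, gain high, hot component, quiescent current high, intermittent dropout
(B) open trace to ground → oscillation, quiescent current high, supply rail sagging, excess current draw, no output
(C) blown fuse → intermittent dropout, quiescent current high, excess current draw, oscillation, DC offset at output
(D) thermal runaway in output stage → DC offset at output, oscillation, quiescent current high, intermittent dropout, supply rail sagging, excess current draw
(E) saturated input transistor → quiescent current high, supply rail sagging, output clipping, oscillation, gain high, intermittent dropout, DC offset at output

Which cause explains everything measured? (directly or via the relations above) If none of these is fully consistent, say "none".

none

Checking each candidate against the observations:
(A) open feedback resistor — oscillation ✓; output clipping ✓; supply rail sagging ✓; intermittent dropout ✓; hot component ✓; quiescent current high ✓; excess current draw ✗; DC offset at output ✗
(B) open trace to ground — oscillation ✓; output clipping ✗; supply rail sagging ✓; intermittent dropout ✗; hot component ✗; quiescent current high ✓; excess current draw ✓; DC offset at output ✗
(C) blown fuse — oscillation ✓; output clipping ✗; supply rail sagging ✗; intermittent dropout ✓; hot component ✗; quiescent current high ✓; excess current draw ✓; DC offset at output ✓
(D) thermal runaway in output stage — oscillation ✓; output clipping ✗; supply rail sagging ✓; intermittent dropout ✓; hot component ✗; quiescent current high ✓; excess current draw ✓; DC offset at output ✓
(E) saturated input transistor — oscillation ✓; output clipping ✓; supply rail sagging ✓; intermittent dropout ✓; hot component ✗; quiescent current high ✓; excess current draw ✗; DC offset at output ✓
Every candidate fails on at least one observation.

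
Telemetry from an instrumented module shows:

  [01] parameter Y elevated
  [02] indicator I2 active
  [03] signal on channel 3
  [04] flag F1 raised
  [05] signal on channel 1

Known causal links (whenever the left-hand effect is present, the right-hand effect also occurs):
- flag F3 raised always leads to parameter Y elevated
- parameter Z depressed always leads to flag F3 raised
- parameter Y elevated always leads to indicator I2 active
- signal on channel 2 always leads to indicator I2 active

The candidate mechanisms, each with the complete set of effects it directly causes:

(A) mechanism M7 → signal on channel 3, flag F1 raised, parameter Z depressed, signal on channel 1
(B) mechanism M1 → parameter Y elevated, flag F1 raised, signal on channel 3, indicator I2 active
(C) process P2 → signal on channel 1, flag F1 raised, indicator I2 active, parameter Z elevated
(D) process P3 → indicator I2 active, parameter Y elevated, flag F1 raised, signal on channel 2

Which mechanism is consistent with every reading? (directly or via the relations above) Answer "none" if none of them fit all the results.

Checking each candidate against the observations:
(A) mechanism M7 — parameter Y elevated + (by parameter Z depressed → flag F3 raised → parameter Y elevated); indicator I2 active + (by parameter Z depressed → flag F3 raised → parameter Y elevated → indicator I2 active); signal on channel 3 +; flag F1 raised +; signal on channel 1 +
(B) mechanism M1 — does not account for signal on channel 1
(C) process P2 — parameter Y elevated -; indicator I2 active +; signal on channel 3 -; flag F1 raised +; signal on channel 1 +
(D) process P3 — parameter Y elevated +; indicator I2 active +; signal on channel 3 -; flag F1 raised +; signal on channel 1 -
(A) alone accounts for all the evidence.

A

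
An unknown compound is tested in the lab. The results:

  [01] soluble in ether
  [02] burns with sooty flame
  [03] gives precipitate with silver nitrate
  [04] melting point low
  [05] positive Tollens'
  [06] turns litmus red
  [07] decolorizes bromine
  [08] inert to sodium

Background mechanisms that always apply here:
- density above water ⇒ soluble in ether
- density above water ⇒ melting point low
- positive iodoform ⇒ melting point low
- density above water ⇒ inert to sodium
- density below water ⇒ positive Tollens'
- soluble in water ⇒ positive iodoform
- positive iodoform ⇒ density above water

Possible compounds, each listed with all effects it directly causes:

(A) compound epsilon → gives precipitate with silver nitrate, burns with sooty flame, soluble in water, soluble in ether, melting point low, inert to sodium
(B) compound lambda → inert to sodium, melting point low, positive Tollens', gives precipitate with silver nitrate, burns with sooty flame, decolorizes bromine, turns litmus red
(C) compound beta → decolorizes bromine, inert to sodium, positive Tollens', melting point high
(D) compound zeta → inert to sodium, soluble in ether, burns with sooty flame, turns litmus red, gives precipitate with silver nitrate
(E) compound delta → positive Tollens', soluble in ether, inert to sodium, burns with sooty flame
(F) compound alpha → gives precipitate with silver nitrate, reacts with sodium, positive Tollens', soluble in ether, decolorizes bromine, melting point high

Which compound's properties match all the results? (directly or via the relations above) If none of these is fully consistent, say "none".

For each candidate, compare predicted effects to what was observed:
(A) compound epsilon — does not account for positive Tollens', turns litmus red, decolorizes bromine
(B) compound lambda — does not account for soluble in ether
(C) compound beta — soluble in ether ✗; burns with sooty flame ✗; gives precipitate with silver nitrate ✗; melting point low ✗; positive Tollens' ✓; turns litmus red ✗; decolorizes bromine ✓; inert to sodium ✓
(D) compound zeta — soluble in ether ✓; burns with sooty flame ✓; gives precipitate with silver nitrate ✓; melting point low ✗; positive Tollens' ✗; turns litmus red ✓; decolorizes bromine ✗; inert to sodium ✓
(E) compound delta — soluble in ether ✓; burns with sooty flame ✓; gives precipitate with silver nitrate ✗; melting point low ✗; positive Tollens' ✓; turns litmus red ✗; decolorizes bromine ✗; inert to sodium ✓
(F) compound alpha — soluble in ether ✓; burns with sooty flame ✗; gives precipitate with silver nitrate ✓; melting point low ✗; positive Tollens' ✓; turns litmus red ✗; decolorizes bromine ✓; inert to sodium ✗
Every candidate fails on at least one observation.

none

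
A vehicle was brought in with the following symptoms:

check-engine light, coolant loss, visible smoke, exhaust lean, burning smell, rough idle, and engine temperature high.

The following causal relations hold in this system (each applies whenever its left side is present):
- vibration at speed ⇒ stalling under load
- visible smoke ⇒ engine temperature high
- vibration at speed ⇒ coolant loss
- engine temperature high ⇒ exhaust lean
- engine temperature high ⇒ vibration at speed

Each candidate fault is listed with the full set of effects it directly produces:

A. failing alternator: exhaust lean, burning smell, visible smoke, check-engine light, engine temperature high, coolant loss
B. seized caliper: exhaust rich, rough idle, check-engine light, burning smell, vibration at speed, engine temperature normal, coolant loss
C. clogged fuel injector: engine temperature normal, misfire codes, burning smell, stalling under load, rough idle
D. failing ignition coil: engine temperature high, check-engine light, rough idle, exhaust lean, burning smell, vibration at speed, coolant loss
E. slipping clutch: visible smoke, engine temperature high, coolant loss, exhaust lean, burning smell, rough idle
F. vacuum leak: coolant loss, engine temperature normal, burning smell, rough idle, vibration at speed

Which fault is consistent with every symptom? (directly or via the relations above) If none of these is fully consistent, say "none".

For each candidate, compare predicted effects to what was observed:
(A) failing alternator — does not account for rough idle
(B) seized caliper — check-engine light match; coolant loss match; visible smoke miss; exhaust lean miss; burning smell match; rough idle match; engine temperature high miss
(C) clogged fuel injector — check-engine light miss; coolant loss miss; visible smoke miss; exhaust lean miss; burning smell match; rough idle match; engine temperature high miss
(D) failing ignition coil — check-engine light match; coolant loss match; visible smoke miss; exhaust lean match; burning smell match; rough idle match; engine temperature high match
(E) slipping clutch — check-engine light miss; coolant loss match; visible smoke match; exhaust lean match; burning smell match; rough idle match; engine temperature high match
(F) vacuum leak — fails on check-engine light, visible smoke, exhaust lean, engine temperature high (predicts engine temperature normal, not engine temperature high)
Every candidate fails on at least one observation.

none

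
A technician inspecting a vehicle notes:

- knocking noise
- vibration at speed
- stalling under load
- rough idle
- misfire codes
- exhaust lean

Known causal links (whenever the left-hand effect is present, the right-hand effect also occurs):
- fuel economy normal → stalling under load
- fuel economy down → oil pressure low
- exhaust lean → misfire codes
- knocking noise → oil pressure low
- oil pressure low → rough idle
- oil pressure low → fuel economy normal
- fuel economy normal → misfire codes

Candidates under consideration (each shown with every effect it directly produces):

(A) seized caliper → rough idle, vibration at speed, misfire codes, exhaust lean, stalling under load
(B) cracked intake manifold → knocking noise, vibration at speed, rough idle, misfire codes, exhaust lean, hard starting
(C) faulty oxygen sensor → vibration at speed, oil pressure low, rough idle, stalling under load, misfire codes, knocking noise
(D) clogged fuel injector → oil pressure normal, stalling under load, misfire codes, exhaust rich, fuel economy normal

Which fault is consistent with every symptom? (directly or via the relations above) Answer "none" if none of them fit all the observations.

B

For each candidate, compare predicted effects to what was observed:
(A) seized caliper — does not account for knocking noise
(B) cracked intake manifold — accounts for every observation (stalling under load through knocking noise → oil pressure low → fuel economy normal → stalling under load)
(C) faulty oxygen sensor — does not account for exhaust lean
(D) clogged fuel injector — fails on knocking noise, vibration at speed, rough idle, exhaust lean (predicts exhaust rich, not exhaust lean)
(B) is the only candidate with no mismatches.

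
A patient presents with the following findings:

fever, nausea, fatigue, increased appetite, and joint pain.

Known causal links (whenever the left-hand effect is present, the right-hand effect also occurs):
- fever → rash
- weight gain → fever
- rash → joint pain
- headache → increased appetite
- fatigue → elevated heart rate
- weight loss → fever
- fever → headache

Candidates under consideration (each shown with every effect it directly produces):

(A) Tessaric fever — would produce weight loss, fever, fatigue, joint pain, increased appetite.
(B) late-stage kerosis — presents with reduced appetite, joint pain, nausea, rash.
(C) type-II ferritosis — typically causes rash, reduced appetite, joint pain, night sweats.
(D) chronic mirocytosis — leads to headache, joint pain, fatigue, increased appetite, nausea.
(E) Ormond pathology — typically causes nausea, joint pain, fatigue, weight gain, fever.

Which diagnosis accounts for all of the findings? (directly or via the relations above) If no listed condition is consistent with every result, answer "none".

E

Per-candidate check:
(A) Tessaric fever — does not account for nausea
(B) late-stage kerosis — fever NO; nausea yes; fatigue NO; increased appetite NO; joint pain yes
(C) type-II ferritosis — fever NO; nausea NO; fatigue NO; increased appetite NO; joint pain yes
(D) chronic mirocytosis — fever NO; nausea yes; fatigue yes; increased appetite yes; joint pain yes
(E) Ormond pathology — accounts for every observation (increased appetite via fever → headache → increased appetite)
(E) is the only candidate with no mismatches.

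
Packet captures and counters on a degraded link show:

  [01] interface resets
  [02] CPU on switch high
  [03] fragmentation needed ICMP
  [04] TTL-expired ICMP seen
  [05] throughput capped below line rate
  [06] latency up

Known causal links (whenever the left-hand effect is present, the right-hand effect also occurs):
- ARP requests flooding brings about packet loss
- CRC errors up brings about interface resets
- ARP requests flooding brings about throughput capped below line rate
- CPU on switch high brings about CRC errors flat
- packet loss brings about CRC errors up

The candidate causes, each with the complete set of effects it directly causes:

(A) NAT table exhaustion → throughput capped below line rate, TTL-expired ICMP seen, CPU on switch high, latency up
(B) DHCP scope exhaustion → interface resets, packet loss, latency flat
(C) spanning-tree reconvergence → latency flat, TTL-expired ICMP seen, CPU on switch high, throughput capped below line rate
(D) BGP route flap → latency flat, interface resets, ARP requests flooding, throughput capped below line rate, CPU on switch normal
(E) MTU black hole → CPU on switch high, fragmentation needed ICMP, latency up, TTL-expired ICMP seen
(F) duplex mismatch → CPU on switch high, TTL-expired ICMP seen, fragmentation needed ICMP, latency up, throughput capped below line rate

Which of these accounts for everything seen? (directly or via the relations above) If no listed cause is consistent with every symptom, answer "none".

none

For each candidate, compare predicted effects to what was observed:
(A) NAT table exhaustion — interface resets miss; CPU on switch high match; fragmentation needed ICMP miss; TTL-expired ICMP seen match; throughput capped below line rate match; latency up match
(B) DHCP scope exhaustion — interface resets match; CPU on switch high miss; fragmentation needed ICMP miss; TTL-expired ICMP seen miss; throughput capped below line rate miss; latency up miss
(C) spanning-tree reconvergence — interface resets miss; CPU on switch high match; fragmentation needed ICMP miss; TTL-expired ICMP seen match; throughput capped below line rate match; latency up miss
(D) BGP route flap — interface resets match; CPU on switch high miss; fragmentation needed ICMP miss; TTL-expired ICMP seen miss; throughput capped below line rate match; latency up miss
(E) MTU black hole — does not account for interface resets, throughput capped below line rate
(F) duplex mismatch — does not account for interface resets
None of the listed candidates fits everything.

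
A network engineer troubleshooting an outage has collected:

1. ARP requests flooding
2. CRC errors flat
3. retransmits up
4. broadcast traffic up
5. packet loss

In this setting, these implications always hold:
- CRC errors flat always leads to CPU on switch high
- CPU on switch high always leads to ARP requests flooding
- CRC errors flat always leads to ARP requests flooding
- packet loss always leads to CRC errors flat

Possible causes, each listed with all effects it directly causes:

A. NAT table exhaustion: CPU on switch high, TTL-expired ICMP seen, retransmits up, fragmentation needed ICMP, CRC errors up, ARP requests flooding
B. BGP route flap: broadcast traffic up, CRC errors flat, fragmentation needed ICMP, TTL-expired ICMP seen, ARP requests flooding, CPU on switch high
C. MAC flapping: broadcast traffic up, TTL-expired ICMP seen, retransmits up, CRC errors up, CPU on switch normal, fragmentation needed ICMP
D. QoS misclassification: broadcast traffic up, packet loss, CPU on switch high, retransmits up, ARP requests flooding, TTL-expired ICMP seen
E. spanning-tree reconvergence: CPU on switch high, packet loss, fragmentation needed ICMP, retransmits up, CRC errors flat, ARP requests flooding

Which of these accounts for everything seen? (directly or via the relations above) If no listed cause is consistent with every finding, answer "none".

D

Testing each hypothesis:
(A) NAT table exhaustion — ARP requests flooding ✓; CRC errors flat ✗; retransmits up ✓; broadcast traffic up ✗; packet loss ✗
(B) BGP route flap — ARP requests flooding ✓; CRC errors flat ✓; retransmits up ✗; broadcast traffic up ✓; packet loss ✗
(C) MAC flapping — ARP requests flooding ✗; CRC errors flat ✗; retransmits up ✓; broadcast traffic up ✓; packet loss ✗
(D) QoS misclassification — ARP requests flooding ✓; CRC errors flat ✓ (by packet loss → CRC errors flat); retransmits up ✓; broadcast traffic up ✓; packet loss ✓
(E) spanning-tree reconvergence — does not account for broadcast traffic up
Only (D) is consistent with every observation.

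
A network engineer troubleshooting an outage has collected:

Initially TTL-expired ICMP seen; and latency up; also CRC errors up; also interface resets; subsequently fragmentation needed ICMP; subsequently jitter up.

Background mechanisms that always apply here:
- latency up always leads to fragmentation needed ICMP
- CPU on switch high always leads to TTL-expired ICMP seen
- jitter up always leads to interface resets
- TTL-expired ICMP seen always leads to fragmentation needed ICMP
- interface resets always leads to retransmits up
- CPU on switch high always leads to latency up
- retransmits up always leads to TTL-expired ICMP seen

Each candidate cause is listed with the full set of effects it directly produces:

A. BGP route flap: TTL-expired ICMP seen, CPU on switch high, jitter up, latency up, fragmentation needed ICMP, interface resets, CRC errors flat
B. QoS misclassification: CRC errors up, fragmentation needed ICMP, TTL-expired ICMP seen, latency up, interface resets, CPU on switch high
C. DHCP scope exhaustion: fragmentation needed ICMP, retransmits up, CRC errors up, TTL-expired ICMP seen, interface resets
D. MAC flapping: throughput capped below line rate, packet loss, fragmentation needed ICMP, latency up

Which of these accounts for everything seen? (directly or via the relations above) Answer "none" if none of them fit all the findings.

none

Per-candidate check:
(A) BGP route flap — TTL-expired ICMP seen ✓; latency up ✓; CRC errors up ✗; interface resets ✓; fragmentation needed ICMP ✓; jitter up ✓
(B) QoS misclassification — does not account for jitter up
(C) DHCP scope exhaustion — TTL-expired ICMP seen ✓; latency up ✗; CRC errors up ✓; interface resets ✓; fragmentation needed ICMP ✓; jitter up ✗
(D) MAC flapping — does not account for TTL-expired ICMP seen, CRC errors up, interface resets, jitter up
Every candidate fails on at least one observation.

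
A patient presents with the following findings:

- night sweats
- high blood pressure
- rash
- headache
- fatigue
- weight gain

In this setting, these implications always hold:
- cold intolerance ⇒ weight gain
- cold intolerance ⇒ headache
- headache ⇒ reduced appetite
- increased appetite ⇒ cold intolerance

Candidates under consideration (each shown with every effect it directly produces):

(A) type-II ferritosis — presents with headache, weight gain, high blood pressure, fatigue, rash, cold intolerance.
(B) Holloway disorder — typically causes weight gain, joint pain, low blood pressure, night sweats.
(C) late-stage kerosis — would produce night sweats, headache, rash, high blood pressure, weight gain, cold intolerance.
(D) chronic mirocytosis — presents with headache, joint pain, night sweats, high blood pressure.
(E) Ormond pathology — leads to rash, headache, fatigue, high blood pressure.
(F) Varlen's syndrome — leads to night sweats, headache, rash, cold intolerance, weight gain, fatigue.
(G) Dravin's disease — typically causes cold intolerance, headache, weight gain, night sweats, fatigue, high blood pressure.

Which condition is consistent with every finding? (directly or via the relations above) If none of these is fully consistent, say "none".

none

For each candidate, compare predicted effects to what was observed:
(A) type-II ferritosis — night sweats NO; high blood pressure yes; rash yes; headache yes; fatigue yes; weight gain yes
(B) Holloway disorder — fails on high blood pressure, rash, headache, fatigue (predicts low blood pressure, not high blood pressure)
(C) late-stage kerosis — does not account for fatigue
(D) chronic mirocytosis — night sweats yes; high blood pressure yes; rash NO; headache yes; fatigue NO; weight gain NO
(E) Ormond pathology — does not account for night sweats, weight gain
(F) Varlen's syndrome — night sweats yes; high blood pressure NO; rash yes; headache yes; fatigue yes; weight gain yes
(G) Dravin's disease — night sweats yes; high blood pressure yes; rash NO; headache yes; fatigue yes; weight gain yes
Every candidate fails on at least one observation.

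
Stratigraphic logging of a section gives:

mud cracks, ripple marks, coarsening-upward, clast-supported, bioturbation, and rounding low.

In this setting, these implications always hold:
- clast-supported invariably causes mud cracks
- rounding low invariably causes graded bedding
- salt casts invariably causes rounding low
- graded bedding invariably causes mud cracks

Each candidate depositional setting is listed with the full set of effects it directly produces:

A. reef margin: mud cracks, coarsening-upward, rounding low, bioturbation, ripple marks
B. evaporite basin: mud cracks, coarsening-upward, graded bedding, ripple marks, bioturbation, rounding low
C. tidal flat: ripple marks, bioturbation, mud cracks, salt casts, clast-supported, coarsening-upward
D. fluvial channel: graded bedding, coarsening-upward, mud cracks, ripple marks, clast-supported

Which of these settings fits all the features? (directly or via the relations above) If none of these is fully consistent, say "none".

C

For each candidate, compare predicted effects to what was observed:
(A) reef margin — does not account for clast-supported
(B) evaporite basin — mud cracks yes; ripple marks yes; coarsening-upward yes; clast-supported NO; bioturbation yes; rounding low yes
(C) tidal flat — accounts for every observation (rounding low via salt casts → rounding low)
(D) fluvial channel — does not account for bioturbation, rounding low
(C) is the only candidate with no mismatches.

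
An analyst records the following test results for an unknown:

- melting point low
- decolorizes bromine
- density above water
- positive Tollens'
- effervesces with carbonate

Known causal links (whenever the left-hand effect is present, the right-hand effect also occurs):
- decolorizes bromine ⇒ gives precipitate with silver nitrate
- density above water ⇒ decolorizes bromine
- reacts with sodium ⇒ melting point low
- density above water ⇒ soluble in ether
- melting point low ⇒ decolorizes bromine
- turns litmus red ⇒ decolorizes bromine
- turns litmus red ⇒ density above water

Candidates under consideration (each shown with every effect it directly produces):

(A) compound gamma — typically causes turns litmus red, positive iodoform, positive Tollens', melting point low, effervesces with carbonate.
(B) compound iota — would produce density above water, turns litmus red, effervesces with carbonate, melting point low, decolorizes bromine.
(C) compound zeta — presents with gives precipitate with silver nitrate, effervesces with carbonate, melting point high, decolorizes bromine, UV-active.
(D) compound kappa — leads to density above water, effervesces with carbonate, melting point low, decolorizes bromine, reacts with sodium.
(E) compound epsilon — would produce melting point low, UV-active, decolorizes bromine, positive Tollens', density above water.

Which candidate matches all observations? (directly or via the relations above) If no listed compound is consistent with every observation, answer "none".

Testing each hypothesis:
(A) compound gamma — melting point low ✓; decolorizes bromine ✓ (via turns litmus red → decolorizes bromine); density above water ✓ (via turns litmus red → density above water); positive Tollens' ✓; effervesces with carbonate ✓
(B) compound iota — melting point low ✓; decolorizes bromine ✓; density above water ✓; positive Tollens' ✗; effervesces with carbonate ✓
(C) compound zeta — fails on melting point low, density above water, positive Tollens' (predicts melting point high, not melting point low)
(D) compound kappa — does not account for positive Tollens'
(E) compound epsilon — melting point low ✓; decolorizes bromine ✓; density above water ✓; positive Tollens' ✓; effervesces with carbonate ✗
(A) alone accounts for all the evidence.

A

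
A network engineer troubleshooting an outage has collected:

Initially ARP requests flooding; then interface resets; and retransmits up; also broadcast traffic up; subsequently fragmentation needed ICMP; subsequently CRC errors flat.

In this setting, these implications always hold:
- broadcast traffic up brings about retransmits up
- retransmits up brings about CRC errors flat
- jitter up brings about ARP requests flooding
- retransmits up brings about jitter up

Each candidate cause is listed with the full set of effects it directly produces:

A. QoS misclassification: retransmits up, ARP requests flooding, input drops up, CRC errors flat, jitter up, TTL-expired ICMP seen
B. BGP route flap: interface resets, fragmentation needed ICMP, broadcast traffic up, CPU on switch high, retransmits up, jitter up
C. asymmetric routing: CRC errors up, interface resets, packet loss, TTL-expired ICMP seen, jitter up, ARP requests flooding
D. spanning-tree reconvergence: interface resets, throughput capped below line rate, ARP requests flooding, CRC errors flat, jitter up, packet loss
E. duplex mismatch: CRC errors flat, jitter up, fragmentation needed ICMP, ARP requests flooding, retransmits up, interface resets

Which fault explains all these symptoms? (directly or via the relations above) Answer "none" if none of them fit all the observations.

For each candidate, compare predicted effects to what was observed:
(A) QoS misclassification — does not account for interface resets, broadcast traffic up, fragmentation needed ICMP
(B) BGP route flap — accounts for every observation (ARP requests flooding via jitter up → ARP requests flooding)
(C) asymmetric routing — fails on retransmits up, broadcast traffic up, fragmentation needed ICMP, CRC errors flat (predicts CRC errors up, not CRC errors flat)
(D) spanning-tree reconvergence — ARP requests flooding yes; interface resets yes; retransmits up NO; broadcast traffic up NO; fragmentation needed ICMP NO; CRC errors flat yes
(E) duplex mismatch — does not account for broadcast traffic up
(B) is the only candidate with no mismatches.

B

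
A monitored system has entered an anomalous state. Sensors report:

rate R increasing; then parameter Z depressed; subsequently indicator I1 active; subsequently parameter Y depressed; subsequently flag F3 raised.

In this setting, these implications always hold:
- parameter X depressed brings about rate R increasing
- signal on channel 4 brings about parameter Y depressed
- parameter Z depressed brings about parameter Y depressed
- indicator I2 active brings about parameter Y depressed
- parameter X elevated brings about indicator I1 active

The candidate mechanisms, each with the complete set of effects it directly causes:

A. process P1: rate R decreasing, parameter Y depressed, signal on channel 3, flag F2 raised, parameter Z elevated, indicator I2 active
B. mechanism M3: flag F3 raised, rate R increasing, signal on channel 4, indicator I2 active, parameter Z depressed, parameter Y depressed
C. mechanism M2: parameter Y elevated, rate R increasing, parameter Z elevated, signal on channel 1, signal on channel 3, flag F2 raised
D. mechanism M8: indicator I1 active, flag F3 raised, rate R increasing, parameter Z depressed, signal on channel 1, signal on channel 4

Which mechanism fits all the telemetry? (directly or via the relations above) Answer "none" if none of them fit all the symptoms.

D

Checking each candidate against the observations:
(A) process P1 — rate R increasing ✗; parameter Z depressed ✗; indicator I1 active ✗; parameter Y depressed ✓; flag F3 raised ✗
(B) mechanism M3 — does not account for indicator I1 active
(C) mechanism M2 — fails on parameter Z depressed, indicator I1 active, parameter Y depressed, flag F3 raised (predicts parameter Z elevated, not parameter Z depressed; predicts parameter Y elevated, not parameter Y depressed)
(D) mechanism M8 — accounts for every observation (parameter Y depressed through signal on channel 4 → parameter Y depressed)
Only (D) is consistent with every observation.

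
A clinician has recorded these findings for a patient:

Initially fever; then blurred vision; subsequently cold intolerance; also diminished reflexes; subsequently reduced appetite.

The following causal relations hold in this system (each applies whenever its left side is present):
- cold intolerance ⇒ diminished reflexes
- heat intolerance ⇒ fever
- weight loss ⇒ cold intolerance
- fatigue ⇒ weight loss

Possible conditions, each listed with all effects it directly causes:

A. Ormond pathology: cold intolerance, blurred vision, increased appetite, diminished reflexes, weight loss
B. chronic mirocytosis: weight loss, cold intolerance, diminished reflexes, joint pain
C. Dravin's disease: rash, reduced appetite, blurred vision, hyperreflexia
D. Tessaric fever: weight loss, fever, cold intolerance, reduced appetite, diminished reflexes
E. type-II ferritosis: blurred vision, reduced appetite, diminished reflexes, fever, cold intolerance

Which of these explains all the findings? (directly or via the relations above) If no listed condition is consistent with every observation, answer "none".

E

Testing each hypothesis:
(A) Ormond pathology — fever ✗; blurred vision ✓; cold intolerance ✓; diminished reflexes ✓; reduced appetite ✗
(B) chronic mirocytosis — fever ✗; blurred vision ✗; cold intolerance ✓; diminished reflexes ✓; reduced appetite ✗
(C) Dravin's disease — fever ✗; blurred vision ✓; cold intolerance ✗; diminished reflexes ✗; reduced appetite ✓
(D) Tessaric fever — does not account for blurred vision
(E) type-II ferritosis — fever ✓; blurred vision ✓; cold intolerance ✓; diminished reflexes ✓; reduced appetite ✓
(E) alone accounts for all the evidence.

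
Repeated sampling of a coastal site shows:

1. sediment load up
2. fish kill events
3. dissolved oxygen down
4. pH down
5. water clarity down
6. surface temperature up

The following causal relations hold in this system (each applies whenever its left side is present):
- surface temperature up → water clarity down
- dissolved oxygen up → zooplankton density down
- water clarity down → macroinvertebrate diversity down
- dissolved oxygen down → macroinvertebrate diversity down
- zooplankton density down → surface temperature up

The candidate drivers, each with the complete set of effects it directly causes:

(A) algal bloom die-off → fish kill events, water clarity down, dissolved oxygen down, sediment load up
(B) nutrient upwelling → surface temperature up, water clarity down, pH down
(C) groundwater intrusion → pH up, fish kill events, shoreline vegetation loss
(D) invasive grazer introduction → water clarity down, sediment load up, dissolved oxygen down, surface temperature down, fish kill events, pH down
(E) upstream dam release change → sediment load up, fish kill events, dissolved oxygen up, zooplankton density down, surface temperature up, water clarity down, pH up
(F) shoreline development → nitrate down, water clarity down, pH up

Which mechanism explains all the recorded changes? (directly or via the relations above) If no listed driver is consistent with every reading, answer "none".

Testing each hypothesis:
(A) algal bloom die-off — does not account for pH down, surface temperature up
(B) nutrient upwelling — does not account for sediment load up, fish kill events, dissolved oxygen down
(C) groundwater intrusion — fails on sediment load up, dissolved oxygen down, pH down, water clarity down, surface temperature up (predicts pH up, not pH down)
(D) invasive grazer introduction — sediment load up match; fish kill events match; dissolved oxygen down match; pH down match; water clarity down match; surface temperature up miss
(E) upstream dam release change — sediment load up match; fish kill events match; dissolved oxygen down miss; pH down miss; water clarity down match; surface temperature up match
(F) shoreline development — sediment load up miss; fish kill events miss; dissolved oxygen down miss; pH down miss; water clarity down match; surface temperature up miss
None of the listed candidates fits everything.

none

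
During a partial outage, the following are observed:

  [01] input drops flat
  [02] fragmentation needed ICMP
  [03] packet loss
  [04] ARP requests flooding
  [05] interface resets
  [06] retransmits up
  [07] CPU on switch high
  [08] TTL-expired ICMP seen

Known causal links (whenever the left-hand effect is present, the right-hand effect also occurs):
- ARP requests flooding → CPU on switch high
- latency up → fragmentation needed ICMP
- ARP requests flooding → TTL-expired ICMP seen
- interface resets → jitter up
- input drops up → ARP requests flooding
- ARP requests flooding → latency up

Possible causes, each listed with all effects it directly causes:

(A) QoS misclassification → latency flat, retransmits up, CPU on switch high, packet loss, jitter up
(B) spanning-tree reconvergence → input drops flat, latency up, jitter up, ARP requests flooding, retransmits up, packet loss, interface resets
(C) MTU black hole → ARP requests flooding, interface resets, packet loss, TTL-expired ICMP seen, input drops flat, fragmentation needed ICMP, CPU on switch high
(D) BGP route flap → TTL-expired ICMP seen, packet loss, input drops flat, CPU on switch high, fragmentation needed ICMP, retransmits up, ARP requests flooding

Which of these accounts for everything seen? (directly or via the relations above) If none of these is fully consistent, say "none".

Testing each hypothesis:
(A) QoS misclassification — input drops flat -; fragmentation needed ICMP -; packet loss +; ARP requests flooding -; interface resets -; retransmits up +; CPU on switch high +; TTL-expired ICMP seen -
(B) spanning-tree reconvergence — input drops flat +; fragmentation needed ICMP + (by latency up → fragmentation needed ICMP); packet loss +; ARP requests flooding +; interface resets +; retransmits up +; CPU on switch high + (by ARP requests flooding → CPU on switch high); TTL-expired ICMP seen + (by ARP requests flooding → TTL-expired ICMP seen)
(C) MTU black hole — input drops flat +; fragmentation needed ICMP +; packet loss +; ARP requests flooding +; interface resets +; retransmits up -; CPU on switch high +; TTL-expired ICMP seen +
(D) BGP route flap — input drops flat +; fragmentation needed ICMP +; packet loss +; ARP requests flooding +; interface resets -; retransmits up +; CPU on switch high +; TTL-expired ICMP seen +
(B) alone accounts for all the evidence.

B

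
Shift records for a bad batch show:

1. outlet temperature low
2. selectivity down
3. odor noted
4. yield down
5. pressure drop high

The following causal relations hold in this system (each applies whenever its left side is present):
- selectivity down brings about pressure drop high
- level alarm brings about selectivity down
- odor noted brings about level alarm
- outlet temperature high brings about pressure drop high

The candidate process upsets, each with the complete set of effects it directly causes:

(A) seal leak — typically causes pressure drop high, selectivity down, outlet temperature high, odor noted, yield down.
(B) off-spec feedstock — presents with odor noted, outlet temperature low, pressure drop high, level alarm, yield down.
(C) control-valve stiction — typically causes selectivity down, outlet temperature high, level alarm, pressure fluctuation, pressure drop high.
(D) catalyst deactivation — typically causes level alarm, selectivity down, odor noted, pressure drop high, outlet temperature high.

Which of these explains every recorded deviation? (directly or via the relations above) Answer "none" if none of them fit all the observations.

B

For each candidate, compare predicted effects to what was observed:
(A) seal leak — outlet temperature low -; selectivity down +; odor noted +; yield down +; pressure drop high +
(B) off-spec feedstock — outlet temperature low +; selectivity down + (by level alarm → selectivity down); odor noted +; yield down +; pressure drop high +
(C) control-valve stiction — outlet temperature low -; selectivity down +; odor noted -; yield down -; pressure drop high +
(D) catalyst deactivation — outlet temperature low -; selectivity down +; odor noted +; yield down -; pressure drop high +
(B) alone accounts for all the evidence.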